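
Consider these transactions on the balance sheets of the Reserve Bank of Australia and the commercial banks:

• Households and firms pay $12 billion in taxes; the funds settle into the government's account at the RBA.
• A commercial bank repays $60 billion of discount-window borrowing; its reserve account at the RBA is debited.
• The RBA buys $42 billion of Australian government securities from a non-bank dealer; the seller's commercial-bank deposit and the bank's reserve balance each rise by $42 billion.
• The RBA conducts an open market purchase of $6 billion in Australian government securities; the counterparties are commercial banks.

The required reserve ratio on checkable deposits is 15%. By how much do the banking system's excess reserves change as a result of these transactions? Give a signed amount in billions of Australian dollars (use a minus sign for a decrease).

Government account inflow $12 billion: reserves −$12B, deposits −$12B.
Discount-window repayment $60 billion: reserves −$60B, deposits 0.
Asset purchase (from non-banks) $42 billion: reserves +$42B, deposits +$42B.
OMO purchase (from banks) $6 billion: reserves +$6B, deposits 0.
Totals: Δreserves = −$24B, Δdeposits = +$30B.
Δrequired reserves = 15% × +$30B = +$4.5B.
Δexcess reserves = Δreserves − Δrequired = −$24B − (+$4.5B) = -$28.5 billion.

-$28.5 billion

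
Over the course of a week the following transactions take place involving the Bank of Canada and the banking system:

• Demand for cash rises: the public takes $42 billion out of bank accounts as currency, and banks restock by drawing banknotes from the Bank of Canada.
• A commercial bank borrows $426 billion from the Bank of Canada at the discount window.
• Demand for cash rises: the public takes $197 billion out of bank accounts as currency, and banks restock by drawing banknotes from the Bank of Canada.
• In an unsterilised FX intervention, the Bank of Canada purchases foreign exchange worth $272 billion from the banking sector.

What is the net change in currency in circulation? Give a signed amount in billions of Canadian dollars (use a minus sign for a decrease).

+$239 billion

Currency withdrawal $42 billion: notes leave the central bank → +$42B.
Discount-window loan $426 billion: no currency enters or leaves circulation → 0.
Currency withdrawal $197 billion: notes leave the central bank → +$197B.
FX purchase $272 billion: no currency enters or leaves circulation → 0.
Net: 42 + 0 + 197 + 0 = +$239 billion.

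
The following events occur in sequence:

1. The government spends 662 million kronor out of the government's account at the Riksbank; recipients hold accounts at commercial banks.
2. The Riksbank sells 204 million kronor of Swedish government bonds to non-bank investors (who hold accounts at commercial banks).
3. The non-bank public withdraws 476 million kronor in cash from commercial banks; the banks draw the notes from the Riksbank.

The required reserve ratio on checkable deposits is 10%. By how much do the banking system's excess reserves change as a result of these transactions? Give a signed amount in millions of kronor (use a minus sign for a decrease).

-16.2 million

Government spending 662 million kronor: reserves +662M, deposits +662M.
Asset sale (to non-banks) 204 million kronor: reserves −204M, deposits −204M.
Currency withdrawal 476 million kronor: reserves −476M, deposits −476M.
Totals: Δreserves = −18M, Δdeposits = −18M.
Δrequired reserves = 10% × −18M = −1.8M.
Δexcess reserves = Δreserves − Δrequired = −18M − (−1.8M) = -16.2 million.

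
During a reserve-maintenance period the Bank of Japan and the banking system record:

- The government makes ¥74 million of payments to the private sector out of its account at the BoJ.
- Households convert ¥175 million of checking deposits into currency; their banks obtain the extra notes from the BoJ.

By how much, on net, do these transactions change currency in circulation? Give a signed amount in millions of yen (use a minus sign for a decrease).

BoJ balance sheet:
  Assets:      no change
  Liabilities: Bank reserves −¥101M, Currency in circulation +¥175M, Government deposits −¥74M
Commercial banking system:
  Assets:      Reserves at CB −¥101M
  Liabilities: Checkable deposits −¥101M
So the change in currency in circulation is +¥175 million.

+¥175 million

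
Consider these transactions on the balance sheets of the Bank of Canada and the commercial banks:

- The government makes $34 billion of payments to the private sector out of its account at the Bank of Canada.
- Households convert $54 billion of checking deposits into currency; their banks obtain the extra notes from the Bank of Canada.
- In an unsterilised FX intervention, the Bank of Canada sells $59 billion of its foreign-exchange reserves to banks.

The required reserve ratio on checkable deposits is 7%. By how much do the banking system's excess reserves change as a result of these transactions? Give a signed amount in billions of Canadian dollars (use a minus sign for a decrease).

Government spending $34 billion: reserves +$34B, deposits +$34B.
Currency withdrawal $54 billion: reserves −$54B, deposits −$54B.
FX sale $59 billion: reserves −$59B, deposits 0.
Totals: Δreserves = −$79B, Δdeposits = −$20B.
Δrequired reserves = 7% × −$20B = −$1.4B.
Δexcess reserves = Δreserves − Δrequired = −$79B − (−$1.4B) = -$77.6 billion.

-$77.6 billion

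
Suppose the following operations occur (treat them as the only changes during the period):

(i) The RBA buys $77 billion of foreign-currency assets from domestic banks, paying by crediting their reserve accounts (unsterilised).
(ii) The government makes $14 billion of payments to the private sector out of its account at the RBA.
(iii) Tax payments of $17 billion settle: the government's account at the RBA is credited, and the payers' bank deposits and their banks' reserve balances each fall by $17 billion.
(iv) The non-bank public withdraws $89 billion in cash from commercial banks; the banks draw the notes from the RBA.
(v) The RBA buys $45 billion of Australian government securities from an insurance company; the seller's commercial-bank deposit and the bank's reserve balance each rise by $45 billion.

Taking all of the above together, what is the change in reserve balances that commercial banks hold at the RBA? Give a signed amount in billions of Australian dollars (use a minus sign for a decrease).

+$30 billion

FX purchase $77 billion: the RBA pays by crediting reserve accounts → +$77B.
Government spending $14 billion: government payments flow into bank reserve accounts → +$14B.
Government account inflow $17 billion: funds move from bank reserves into the government account → −$17B.
Currency withdrawal $89 billion: banks swap reserves for currency → −$89B.
Asset purchase (from non-banks) $45 billion: the RBA pays by crediting reserve accounts → +$45B.
Net: 77 + 14 − 17 − 89 + 45 = +$30 billion.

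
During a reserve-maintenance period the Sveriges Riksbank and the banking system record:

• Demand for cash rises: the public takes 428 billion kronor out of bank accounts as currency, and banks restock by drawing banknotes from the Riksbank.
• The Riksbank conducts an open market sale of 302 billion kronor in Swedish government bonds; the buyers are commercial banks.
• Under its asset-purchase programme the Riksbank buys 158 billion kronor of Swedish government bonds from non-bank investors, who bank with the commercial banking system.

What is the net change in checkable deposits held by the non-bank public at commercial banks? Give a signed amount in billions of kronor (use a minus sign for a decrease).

Currency withdrawal 428 billion kronor: non-bank counterparties' bank balances fall → −428B.
OMO sale (to banks) 302 billion kronor: the counterparty is a bank, so public deposits are unchanged → 0.
Asset purchase (from non-banks) 158 billion kronor: non-bank counterparties' bank balances rise → +158B.
Net: −428 + 0 + 158 = -270 billion.

-270 billion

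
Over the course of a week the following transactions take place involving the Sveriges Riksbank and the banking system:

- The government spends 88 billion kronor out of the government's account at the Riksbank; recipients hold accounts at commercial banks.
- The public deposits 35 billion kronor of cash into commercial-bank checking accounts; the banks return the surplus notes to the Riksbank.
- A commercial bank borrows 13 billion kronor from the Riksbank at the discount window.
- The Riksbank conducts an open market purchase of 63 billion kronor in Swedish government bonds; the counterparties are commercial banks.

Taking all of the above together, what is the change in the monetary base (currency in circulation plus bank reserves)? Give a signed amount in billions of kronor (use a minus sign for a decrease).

+164 billion

Government spending 88 billion kronor: a non-base liability converts back to reserves → +88B.
Currency deposit 35 billion kronor: just a shift between currency and reserves — both are base money → 0.
Discount-window loan 13 billion kronor: Riksbank balance sheet expands → +13B.
OMO purchase (from banks) 63 billion kronor: Riksbank balance sheet expands → +63B.
Net: 88 + 0 + 13 + 63 = +164 billion.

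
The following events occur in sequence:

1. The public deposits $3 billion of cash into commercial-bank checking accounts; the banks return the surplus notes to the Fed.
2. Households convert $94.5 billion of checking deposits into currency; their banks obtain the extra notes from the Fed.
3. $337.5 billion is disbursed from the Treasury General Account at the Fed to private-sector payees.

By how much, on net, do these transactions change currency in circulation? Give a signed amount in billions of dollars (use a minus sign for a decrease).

+$91.5 billion

Fed balance sheet:
  Assets:      no change
  Liabilities: Bank reserves +$246B, Currency in circulation +$91.5B, Government deposits −$337.5B
So the change in currency in circulation is +$91.5 billion.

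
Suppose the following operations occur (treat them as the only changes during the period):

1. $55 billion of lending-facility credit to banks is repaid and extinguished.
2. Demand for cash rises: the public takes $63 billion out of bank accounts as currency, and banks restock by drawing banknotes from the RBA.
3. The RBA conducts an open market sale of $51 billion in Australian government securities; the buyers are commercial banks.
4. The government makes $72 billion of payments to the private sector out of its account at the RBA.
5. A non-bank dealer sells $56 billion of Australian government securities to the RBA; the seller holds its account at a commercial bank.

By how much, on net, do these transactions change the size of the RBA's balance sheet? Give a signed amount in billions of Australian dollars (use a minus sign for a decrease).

Discount-window repayment $55 billion: an RBA asset is shed → −$55B.
Currency withdrawal $63 billion: only the composition of liabilities changes → 0.
OMO sale (to banks) $51 billion: an RBA asset is shed → −$51B.
Government spending $72 billion: only the composition of liabilities changes → 0.
Asset purchase (from non-banks) $56 billion: an RBA asset is acquired → +$56B.
Net: −55 + 0 − 51 + 0 + 56 = -$50 billion.

-$50 billion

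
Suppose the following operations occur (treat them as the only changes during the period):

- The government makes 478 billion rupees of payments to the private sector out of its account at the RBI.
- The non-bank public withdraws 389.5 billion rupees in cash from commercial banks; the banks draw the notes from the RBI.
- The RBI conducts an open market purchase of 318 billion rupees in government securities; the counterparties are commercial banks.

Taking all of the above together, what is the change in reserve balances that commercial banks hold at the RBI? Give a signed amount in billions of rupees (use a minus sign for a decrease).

+406.5 billion

RBI balance sheet:
  Assets:      Securities +318B
  Liabilities: Bank reserves +406.5B, Currency in circulation +389.5B, Government deposits −478B
Commercial banking system:
  Assets:      Reserves at CB +406.5B, Securities −318B
  Liabilities: Checkable deposits +88.5B
So the change in reserve balances that commercial banks hold at the RBI is +406.5 billion.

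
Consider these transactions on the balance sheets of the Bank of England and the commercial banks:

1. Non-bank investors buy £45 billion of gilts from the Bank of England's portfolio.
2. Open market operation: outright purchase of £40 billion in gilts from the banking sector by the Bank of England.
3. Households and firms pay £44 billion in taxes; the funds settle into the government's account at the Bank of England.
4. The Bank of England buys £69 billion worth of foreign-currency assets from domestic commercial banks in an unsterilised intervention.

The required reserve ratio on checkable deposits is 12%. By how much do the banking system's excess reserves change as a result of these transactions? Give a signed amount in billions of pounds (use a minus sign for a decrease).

Asset sale (to non-banks) £45 billion: reserves −£45B, deposits −£45B.
OMO purchase (from banks) £40 billion: reserves +£40B, deposits 0.
Government account inflow £44 billion: reserves −£44B, deposits −£44B.
FX purchase £69 billion: reserves +£69B, deposits 0.
Totals: Δreserves = +£20B, Δdeposits = −£89B.
Δrequired reserves = 12% × −£89B = −£10.68B.
Δexcess reserves = Δreserves − Δrequired = +£20B − (−£10.68B) = +£30.68 billion.

+£30.68 billion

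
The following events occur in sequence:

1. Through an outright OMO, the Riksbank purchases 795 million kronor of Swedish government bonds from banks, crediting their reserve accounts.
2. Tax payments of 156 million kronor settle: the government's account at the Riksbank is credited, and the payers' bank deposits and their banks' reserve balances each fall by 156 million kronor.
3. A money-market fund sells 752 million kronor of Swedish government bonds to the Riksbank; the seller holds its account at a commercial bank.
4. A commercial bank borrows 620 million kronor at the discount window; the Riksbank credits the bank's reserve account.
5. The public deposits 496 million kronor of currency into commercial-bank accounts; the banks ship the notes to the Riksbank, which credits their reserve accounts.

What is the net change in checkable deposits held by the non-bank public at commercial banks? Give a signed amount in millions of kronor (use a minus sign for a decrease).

OMO purchase (from banks) 795 million kronor: the counterparty is a bank, so public deposits are unchanged → 0.
Government account inflow 156 million kronor: non-bank counterparties' bank balances fall → −156M.
Asset purchase (from non-banks) 752 million kronor: non-bank counterparties' bank balances rise → +752M.
Discount-window loan 620 million kronor: the counterparty is a bank, so public deposits are unchanged → 0.
Currency deposit 496 million kronor: non-bank counterparties' bank balances rise → +496M.
Net: 0 − 156 + 752 + 0 + 496 = +1092 million.

+1092 million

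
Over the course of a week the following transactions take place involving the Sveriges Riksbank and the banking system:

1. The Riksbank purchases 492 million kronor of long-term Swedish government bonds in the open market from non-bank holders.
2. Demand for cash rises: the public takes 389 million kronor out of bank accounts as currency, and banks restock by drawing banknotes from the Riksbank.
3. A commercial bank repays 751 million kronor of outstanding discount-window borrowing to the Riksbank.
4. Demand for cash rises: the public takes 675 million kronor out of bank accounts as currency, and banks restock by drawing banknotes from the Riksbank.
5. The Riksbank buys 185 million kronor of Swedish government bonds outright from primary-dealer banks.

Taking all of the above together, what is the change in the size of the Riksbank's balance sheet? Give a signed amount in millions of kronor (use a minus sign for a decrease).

-74 million

Asset purchase (from non-banks) 492 million kronor: a Riksbank asset is acquired → +492M.
Currency withdrawal 389 million kronor: only the composition of liabilities changes → 0.
Discount-window repayment 751 million kronor: a Riksbank asset is shed → −751M.
Currency withdrawal 675 million kronor: only the composition of liabilities changes → 0.
OMO purchase (from banks) 185 million kronor: a Riksbank asset is acquired → +185M.
Net: 492 + 0 − 751 + 0 + 185 = -74 million.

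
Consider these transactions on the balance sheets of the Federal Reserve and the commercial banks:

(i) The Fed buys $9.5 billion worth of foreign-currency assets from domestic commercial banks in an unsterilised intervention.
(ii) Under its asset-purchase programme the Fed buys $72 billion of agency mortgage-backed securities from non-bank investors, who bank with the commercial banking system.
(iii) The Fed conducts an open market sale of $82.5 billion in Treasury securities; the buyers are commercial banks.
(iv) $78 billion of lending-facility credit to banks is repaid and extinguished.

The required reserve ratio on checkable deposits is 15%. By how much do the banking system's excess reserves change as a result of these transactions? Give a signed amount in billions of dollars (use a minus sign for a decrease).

-$89.8 billion

FX purchase $9.5 billion: reserves +$9.5B, deposits 0.
Asset purchase (from non-banks) $72 billion: reserves +$72B, deposits +$72B.
OMO sale (to banks) $82.5 billion: reserves −$82.5B, deposits 0.
Discount-window repayment $78 billion: reserves −$78B, deposits 0.
Totals: Δreserves = −$79B, Δdeposits = +$72B.
Δrequired reserves = 15% × +$72B = +$10.8B.
Δexcess reserves = Δreserves − Δrequired = −$79B − (+$10.8B) = -$89.8 billion.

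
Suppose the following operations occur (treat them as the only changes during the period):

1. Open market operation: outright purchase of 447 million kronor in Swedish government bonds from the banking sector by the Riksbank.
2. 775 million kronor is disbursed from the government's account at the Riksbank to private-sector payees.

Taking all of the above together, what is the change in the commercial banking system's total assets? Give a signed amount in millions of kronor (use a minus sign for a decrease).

Riksbank balance sheet:
  Assets:      Securities +447M
  Liabilities: Bank reserves +1222M, Government deposits −775M
Commercial banking system:
  Assets:      Reserves at CB +1222M, Securities −447M
  Liabilities: Checkable deposits +775M
Change in total bank assets = +775 million.

+775 million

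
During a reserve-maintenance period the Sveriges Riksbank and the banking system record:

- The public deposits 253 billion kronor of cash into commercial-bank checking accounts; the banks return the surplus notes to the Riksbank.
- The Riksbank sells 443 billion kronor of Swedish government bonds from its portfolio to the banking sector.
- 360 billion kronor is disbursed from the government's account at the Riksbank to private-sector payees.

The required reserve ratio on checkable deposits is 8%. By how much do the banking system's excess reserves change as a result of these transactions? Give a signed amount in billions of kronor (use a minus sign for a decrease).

+120.96 billion

Currency deposit 253 billion kronor: reserves +253B, deposits +253B.
OMO sale (to banks) 443 billion kronor: reserves −443B, deposits 0.
Government spending 360 billion kronor: reserves +360B, deposits +360B.
Totals: Δreserves = +170B, Δdeposits = +613B.
Δrequired reserves = 8% × +613B = +49.04B.
Δexcess reserves = Δreserves − Δrequired = +170B − (+49.04B) = +120.96 billion.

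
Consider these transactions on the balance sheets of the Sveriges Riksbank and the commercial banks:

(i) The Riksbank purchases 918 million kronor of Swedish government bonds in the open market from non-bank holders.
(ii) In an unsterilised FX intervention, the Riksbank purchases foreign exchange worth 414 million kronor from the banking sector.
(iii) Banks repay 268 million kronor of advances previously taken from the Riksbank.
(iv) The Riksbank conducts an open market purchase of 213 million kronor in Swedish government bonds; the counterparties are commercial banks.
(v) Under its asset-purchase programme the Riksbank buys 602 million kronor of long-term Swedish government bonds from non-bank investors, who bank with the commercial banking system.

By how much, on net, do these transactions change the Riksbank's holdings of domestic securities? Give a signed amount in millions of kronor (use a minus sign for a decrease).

Asset purchase (from non-banks) 918 million kronor: securities added to the Riksbank's portfolio → +918M.
FX purchase 414 million kronor: the Riksbank's securities portfolio is untouched → 0.
Discount-window repayment 268 million kronor: the Riksbank's securities portfolio is untouched → 0.
OMO purchase (from banks) 213 million kronor: securities added to the Riksbank's portfolio → +213M.
Asset purchase (from non-banks) 602 million kronor: securities added to the Riksbank's portfolio → +602M.
Net: 918 + 0 + 0 + 213 + 602 = +1733 million.

+1733 million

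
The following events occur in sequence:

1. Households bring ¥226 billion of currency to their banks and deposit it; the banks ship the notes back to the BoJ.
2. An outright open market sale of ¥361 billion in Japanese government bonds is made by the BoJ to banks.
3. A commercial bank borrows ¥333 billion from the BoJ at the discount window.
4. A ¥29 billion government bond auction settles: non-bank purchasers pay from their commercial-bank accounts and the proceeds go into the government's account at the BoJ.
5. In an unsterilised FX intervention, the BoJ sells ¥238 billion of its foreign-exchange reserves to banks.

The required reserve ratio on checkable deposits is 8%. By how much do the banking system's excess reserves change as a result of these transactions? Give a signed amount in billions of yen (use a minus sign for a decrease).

-¥84.76 billion

Currency deposit ¥226 billion: reserves +¥226B, deposits +¥226B.
OMO sale (to banks) ¥361 billion: reserves −¥361B, deposits 0.
Discount-window loan ¥333 billion: reserves +¥333B, deposits 0.
Government account inflow ¥29 billion: reserves −¥29B, deposits −¥29B.
FX sale ¥238 billion: reserves −¥238B, deposits 0.
Totals: Δreserves = −¥69B, Δdeposits = +¥197B.
Δrequired reserves = 8% × +¥197B = +¥15.76B.
Δexcess reserves = Δreserves − Δrequired = −¥69B − (+¥15.76B) = -¥84.76 billion.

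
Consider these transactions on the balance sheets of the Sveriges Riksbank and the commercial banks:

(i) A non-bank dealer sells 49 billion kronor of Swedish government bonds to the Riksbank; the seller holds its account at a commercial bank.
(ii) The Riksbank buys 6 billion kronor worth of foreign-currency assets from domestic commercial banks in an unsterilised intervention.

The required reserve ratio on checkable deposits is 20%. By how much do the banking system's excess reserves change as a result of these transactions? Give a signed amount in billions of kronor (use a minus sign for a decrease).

+45.2 billion

Asset purchase (from non-banks) 49 billion kronor: reserves +49B, deposits +49B.
FX purchase 6 billion kronor: reserves +6B, deposits 0.
Totals: Δreserves = +55B, Δdeposits = +49B.
Δrequired reserves = 20% × +49B = +9.8B.
Δexcess reserves = Δreserves − Δrequired = +55B − (+9.8B) = +45.2 billion.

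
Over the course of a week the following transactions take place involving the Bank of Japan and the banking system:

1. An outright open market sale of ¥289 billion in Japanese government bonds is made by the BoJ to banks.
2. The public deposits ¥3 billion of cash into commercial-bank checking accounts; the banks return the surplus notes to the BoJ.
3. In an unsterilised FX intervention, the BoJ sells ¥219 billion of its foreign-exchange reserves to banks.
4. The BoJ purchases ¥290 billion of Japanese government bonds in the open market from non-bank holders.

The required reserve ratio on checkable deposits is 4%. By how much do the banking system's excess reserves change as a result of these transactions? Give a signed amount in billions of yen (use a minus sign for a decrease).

OMO sale (to banks) ¥289 billion: reserves −¥289B, deposits 0.
Currency deposit ¥3 billion: reserves +¥3B, deposits +¥3B.
FX sale ¥219 billion: reserves −¥219B, deposits 0.
Asset purchase (from non-banks) ¥290 billion: reserves +¥290B, deposits +¥290B.
Totals: Δreserves = −¥215B, Δdeposits = +¥293B.
Δrequired reserves = 4% × +¥293B = +¥11.72B.
Δexcess reserves = Δreserves − Δrequired = −¥215B − (+¥11.72B) = -¥226.72 billion.

-¥226.72 billion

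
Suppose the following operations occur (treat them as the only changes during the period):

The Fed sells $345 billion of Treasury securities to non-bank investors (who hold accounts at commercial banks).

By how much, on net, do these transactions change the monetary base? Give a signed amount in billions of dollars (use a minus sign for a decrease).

-$345 billion

Fed balance sheet:
  Assets:      Securities −$345B
  Liabilities: Bank reserves −$345B
Monetary base = currency + reserves: 0 + (−$345B) = -$345 billion.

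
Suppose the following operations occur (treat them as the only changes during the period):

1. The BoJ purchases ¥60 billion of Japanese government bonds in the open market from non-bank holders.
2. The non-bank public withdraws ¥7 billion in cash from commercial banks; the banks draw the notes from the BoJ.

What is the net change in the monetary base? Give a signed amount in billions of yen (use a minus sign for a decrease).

BoJ balance sheet:
  Assets:      Securities +¥60B
  Liabilities: Bank reserves +¥53B, Currency in circulation +¥7B
Commercial banking system:
  Assets:      Reserves at CB +¥53B
  Liabilities: Checkable deposits +¥53B
Monetary base = currency + reserves: +¥7B + (+¥53B) = +¥60 billion.

+¥60 billion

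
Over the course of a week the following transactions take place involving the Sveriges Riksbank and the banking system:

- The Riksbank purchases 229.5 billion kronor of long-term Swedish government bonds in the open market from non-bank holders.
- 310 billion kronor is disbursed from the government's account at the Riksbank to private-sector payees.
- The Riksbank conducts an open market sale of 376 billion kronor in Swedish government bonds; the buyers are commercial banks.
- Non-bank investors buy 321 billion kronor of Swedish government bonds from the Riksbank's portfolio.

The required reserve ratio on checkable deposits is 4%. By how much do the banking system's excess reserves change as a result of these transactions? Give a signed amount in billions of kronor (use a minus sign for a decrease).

-166.24 billion

Asset purchase (from non-banks) 229.5 billion kronor: reserves +229.5B, deposits +229.5B.
Government spending 310 billion kronor: reserves +310B, deposits +310B.
OMO sale (to banks) 376 billion kronor: reserves −376B, deposits 0.
Asset sale (to non-banks) 321 billion kronor: reserves −321B, deposits −321B.
Totals: Δreserves = −157.5B, Δdeposits = +218.5B.
Δrequired reserves = 4% × +218.5B = +8.74B.
Δexcess reserves = Δreserves − Δrequired = −157.5B − (+8.74B) = -166.24 billion.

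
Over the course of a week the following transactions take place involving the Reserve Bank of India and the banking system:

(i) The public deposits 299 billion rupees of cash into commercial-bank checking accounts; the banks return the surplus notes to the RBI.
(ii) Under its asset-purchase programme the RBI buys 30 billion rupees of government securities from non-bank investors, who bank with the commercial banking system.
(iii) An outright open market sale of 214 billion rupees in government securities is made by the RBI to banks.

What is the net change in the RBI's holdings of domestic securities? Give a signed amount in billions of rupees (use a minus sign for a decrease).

RBI balance sheet:
  Assets:      Securities −184B
  Liabilities: Bank reserves +115B, Currency in circulation −299B
Commercial banking system:
  Assets:      Reserves at CB +115B, Securities +214B
  Liabilities: Checkable deposits +329B
So the change in the RBI's holdings of domestic securities is -184 billion.

-184 billion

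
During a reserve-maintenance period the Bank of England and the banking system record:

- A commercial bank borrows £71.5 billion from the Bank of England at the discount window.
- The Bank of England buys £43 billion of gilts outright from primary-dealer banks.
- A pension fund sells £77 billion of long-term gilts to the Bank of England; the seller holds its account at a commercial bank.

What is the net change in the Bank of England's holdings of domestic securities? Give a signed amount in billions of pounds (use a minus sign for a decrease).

+£120 billion

Bank of England balance sheet:
  Assets:      Securities +£120B, Loans to banks +£71.5B
  Liabilities: Bank reserves +£191.5B
So the change in the Bank of England's holdings of domestic securities is +£120 billion.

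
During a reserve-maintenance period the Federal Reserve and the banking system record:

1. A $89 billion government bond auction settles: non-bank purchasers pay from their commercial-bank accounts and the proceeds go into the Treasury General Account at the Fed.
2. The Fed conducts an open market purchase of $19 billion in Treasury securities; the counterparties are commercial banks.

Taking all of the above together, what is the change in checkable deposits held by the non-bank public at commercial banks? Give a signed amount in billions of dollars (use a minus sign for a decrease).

Government account inflow $89 billion: non-bank counterparties' bank balances fall → −$89B.
OMO purchase (from banks) $19 billion: the counterparty is a bank, so public deposits are unchanged → 0.
Net: −89 + 0 = -$89 billion.

-$89 billion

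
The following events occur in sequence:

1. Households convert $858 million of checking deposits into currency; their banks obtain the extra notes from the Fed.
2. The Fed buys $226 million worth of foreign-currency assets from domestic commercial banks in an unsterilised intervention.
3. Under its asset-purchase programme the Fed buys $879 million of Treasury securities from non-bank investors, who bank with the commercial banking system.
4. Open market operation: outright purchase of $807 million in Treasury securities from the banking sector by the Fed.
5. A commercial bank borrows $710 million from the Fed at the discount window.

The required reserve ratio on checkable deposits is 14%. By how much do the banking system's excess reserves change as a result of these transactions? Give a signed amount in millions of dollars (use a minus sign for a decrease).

+$1761.06 million

Currency withdrawal $858 million: reserves −$858M, deposits −$858M.
FX purchase $226 million: reserves +$226M, deposits 0.
Asset purchase (from non-banks) $879 million: reserves +$879M, deposits +$879M.
OMO purchase (from banks) $807 million: reserves +$807M, deposits 0.
Discount-window loan $710 million: reserves +$710M, deposits 0.
Totals: Δreserves = +$1764M, Δdeposits = +$21M.
Δrequired reserves = 14% × +$21M = +$2.94M.
Δexcess reserves = Δreserves − Δrequired = +$1764M − (+$2.94M) = +$1761.06 million.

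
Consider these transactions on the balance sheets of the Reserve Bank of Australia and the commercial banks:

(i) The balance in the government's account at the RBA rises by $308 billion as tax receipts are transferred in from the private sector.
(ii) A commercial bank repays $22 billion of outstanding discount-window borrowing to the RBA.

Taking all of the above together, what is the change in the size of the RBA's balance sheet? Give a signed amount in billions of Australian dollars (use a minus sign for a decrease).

RBA balance sheet:
  Assets:      Loans to banks −$22B
  Liabilities: Bank reserves −$330B, Government deposits +$308B
Change in total RBA assets = -$22 billion.

-$22 billion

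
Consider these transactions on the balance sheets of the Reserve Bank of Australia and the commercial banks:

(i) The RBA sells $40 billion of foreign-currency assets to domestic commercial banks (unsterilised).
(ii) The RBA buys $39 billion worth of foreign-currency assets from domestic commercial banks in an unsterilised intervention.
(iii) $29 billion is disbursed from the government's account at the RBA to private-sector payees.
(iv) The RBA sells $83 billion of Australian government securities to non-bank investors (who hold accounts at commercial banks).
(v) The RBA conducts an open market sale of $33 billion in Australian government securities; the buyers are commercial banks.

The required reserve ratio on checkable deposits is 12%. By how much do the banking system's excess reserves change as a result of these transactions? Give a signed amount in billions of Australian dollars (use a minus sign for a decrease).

FX sale $40 billion: reserves −$40B, deposits 0.
FX purchase $39 billion: reserves +$39B, deposits 0.
Government spending $29 billion: reserves +$29B, deposits +$29B.
Asset sale (to non-banks) $83 billion: reserves −$83B, deposits −$83B.
OMO sale (to banks) $33 billion: reserves −$33B, deposits 0.
Totals: Δreserves = −$88B, Δdeposits = −$54B.
Δrequired reserves = 12% × −$54B = −$6.48B.
Δexcess reserves = Δreserves − Δrequired = −$88B − (−$6.48B) = -$81.52 billion.

-$81.52 billion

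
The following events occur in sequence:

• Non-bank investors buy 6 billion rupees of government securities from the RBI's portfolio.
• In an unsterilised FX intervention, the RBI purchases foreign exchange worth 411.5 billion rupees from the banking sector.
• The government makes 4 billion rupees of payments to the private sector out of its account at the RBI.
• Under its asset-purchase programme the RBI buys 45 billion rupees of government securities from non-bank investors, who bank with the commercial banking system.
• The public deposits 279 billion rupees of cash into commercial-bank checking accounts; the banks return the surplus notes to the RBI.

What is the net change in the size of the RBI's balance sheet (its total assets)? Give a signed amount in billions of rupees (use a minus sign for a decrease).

+450.5 billion

RBI balance sheet:
  Assets:      Securities +39B, Foreign assets +411.5B
  Liabilities: Bank reserves +733.5B, Currency in circulation −279B, Government deposits −4B
Commercial banking system:
  Assets:      Reserves at CB +733.5B, Foreign assets −411.5B
  Liabilities: Checkable deposits +322B
Change in total RBI assets = +450.5 billion.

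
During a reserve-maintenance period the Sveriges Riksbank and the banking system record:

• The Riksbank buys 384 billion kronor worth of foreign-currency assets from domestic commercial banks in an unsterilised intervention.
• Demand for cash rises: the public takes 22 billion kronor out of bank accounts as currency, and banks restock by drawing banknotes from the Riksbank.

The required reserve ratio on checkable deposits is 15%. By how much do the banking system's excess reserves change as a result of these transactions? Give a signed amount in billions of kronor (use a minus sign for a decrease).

+365.3 billion

FX purchase 384 billion kronor: reserves +384B, deposits 0.
Currency withdrawal 22 billion kronor: reserves −22B, deposits −22B.
Totals: Δreserves = +362B, Δdeposits = −22B.
Δrequired reserves = 15% × −22B = −3.3B.
Δexcess reserves = Δreserves − Δrequired = +362B − (−3.3B) = +365.3 billion.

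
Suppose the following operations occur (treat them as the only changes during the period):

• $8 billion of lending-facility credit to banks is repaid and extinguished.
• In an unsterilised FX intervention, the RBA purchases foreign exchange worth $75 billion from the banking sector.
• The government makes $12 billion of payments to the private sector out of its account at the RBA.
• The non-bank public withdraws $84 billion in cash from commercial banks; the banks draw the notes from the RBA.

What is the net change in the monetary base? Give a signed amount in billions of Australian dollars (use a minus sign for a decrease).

RBA balance sheet:
  Assets:      Loans to banks −$8B, Foreign assets +$75B
  Liabilities: Bank reserves −$5B, Currency in circulation +$84B, Government deposits −$12B
Commercial banking system:
  Assets:      Reserves at CB −$5B, Foreign assets −$75B
  Liabilities: Checkable deposits −$72B, Borrowings from CB −$8B
Monetary base = currency + reserves: +$84B + (−$5B) = +$79 billion.

+$79 billion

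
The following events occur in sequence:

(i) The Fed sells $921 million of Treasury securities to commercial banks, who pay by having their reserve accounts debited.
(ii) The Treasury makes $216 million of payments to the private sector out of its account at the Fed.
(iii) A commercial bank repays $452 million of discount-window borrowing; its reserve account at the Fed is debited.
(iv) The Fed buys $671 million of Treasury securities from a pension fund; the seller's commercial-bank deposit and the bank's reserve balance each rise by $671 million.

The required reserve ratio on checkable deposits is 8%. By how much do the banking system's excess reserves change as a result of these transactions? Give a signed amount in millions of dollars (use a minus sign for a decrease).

-$556.96 million

OMO sale (to banks) $921 million: reserves −$921M, deposits 0.
Government spending $216 million: reserves +$216M, deposits +$216M.
Discount-window repayment $452 million: reserves −$452M, deposits 0.
Asset purchase (from non-banks) $671 million: reserves +$671M, deposits +$671M.
Totals: Δreserves = −$486M, Δdeposits = +$887M.
Δrequired reserves = 8% × +$887M = +$70.96M.
Δexcess reserves = Δreserves − Δrequired = −$486M − (+$70.96M) = -$556.96 million.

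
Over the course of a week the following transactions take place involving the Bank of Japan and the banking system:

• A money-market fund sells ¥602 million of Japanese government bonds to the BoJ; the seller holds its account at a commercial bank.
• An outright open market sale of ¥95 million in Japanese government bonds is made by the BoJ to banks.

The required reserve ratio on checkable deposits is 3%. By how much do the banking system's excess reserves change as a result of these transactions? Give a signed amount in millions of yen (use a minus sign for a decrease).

Asset purchase (from non-banks) ¥602 million: reserves +¥602M, deposits +¥602M.
OMO sale (to banks) ¥95 million: reserves −¥95M, deposits 0.
Totals: Δreserves = +¥507M, Δdeposits = +¥602M.
Δrequired reserves = 3% × +¥602M = +¥18.06M.
Δexcess reserves = Δreserves − Δrequired = +¥507M − (+¥18.06M) = +¥488.94 million.

+¥488.94 million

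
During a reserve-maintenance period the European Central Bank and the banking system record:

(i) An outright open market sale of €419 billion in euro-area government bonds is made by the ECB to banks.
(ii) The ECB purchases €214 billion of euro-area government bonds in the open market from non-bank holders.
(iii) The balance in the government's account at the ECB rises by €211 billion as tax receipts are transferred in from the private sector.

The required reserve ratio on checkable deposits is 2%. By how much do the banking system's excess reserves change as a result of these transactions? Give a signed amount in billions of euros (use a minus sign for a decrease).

-€416.06 billion

OMO sale (to banks) €419 billion: reserves −€419B, deposits 0.
Asset purchase (from non-banks) €214 billion: reserves +€214B, deposits +€214B.
Government account inflow €211 billion: reserves −€211B, deposits −€211B.
Totals: Δreserves = −€416B, Δdeposits = +€3B.
Δrequired reserves = 2% × +€3B = +€0.06B.
Δexcess reserves = Δreserves − Δrequired = −€416B − (+€0.06B) = -€416.06 billion.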